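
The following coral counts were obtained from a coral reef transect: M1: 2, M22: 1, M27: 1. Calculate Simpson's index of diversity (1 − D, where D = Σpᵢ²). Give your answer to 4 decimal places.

0.6250

Total N = 2+1+1 = 4, so the proportions are 0.5, 0.25, 0.25 (working shown to 6 dp, full precision carried).
D = 0.5² + 0.25² + 0.25² = 0.250000 + 0.062500 + 0.062500 = 0.375000.
So 1 − D = 0.625000, i.e. 0.6250 to 4 decimal places.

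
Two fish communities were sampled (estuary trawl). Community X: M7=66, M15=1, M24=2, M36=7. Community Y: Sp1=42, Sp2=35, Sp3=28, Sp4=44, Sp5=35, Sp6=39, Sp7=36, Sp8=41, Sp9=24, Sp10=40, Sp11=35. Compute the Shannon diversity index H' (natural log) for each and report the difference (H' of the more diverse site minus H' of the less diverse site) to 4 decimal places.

Community X: N=76, proportions 0.8684211, 0.0131579, 0.0263158, 0.0921053, giving H' = 0.4948797 (working shown to 7 dp, full precision carried).
Community Y: N=399, proportions 0.1052632, 0.0877193, 0.0701754, 0.1102757, 0.0877193, 0.0977444, 0.0902256, 0.1027569, 0.0601504, 0.1002506, 0.0877193, giving H' = 2.3847753.
Difference = |0.4948797 − 2.3847753| = 1.8898956, i.e. 1.8899 to 4 decimal places.

1.8899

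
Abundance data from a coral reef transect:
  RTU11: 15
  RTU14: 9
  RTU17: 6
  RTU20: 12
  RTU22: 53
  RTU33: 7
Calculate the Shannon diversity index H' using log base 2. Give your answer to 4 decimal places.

2.0754

Total N = 15+9+6+12+53+7 = 102, so the proportions are 0.147059, 0.088235, 0.058824, 0.117647, 0.519608, 0.068627 (working shown to 6 dp, full precision carried).
Each pᵢ log₂ pᵢ term: 0.147059×(-2.765535)=-0.406696, 0.088235×(-3.502500)=-0.309044, 0.058824×(-4.087463)=-0.240439, 0.117647×(-3.087463)=-0.363231, 0.519608×(-0.944505)=-0.490772, 0.068627×(-3.865070)=-0.265250.
Sum = -2.075432, so H' = 2.0754.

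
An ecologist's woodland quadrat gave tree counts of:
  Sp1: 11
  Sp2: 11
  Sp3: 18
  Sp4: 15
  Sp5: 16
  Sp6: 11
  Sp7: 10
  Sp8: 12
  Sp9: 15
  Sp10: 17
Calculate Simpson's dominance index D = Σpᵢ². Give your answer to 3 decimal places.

Total N = 11+11+18+15+16+11+10+12+15+17 = 136, so the proportions are 0.08088, 0.08088, 0.13235, 0.11029, 0.11765, 0.08088, 0.07353, 0.08824, 0.11029, 0.125 (working shown to 5 dp, full precision carried).
D = 0.08088² + 0.08088² + 0.13235² + 0.11029² + 0.11765² + 0.08088² + 0.07353² + 0.08824² + 0.11029² + 0.125² = 0.00654 + 0.00654 + 0.01752 + 0.01216 + 0.01384 + 0.00654 + 0.00541 + 0.00779 + 0.01216 + 0.01562 = 0.10413.
To 3 decimal places, D = 0.104.

0.104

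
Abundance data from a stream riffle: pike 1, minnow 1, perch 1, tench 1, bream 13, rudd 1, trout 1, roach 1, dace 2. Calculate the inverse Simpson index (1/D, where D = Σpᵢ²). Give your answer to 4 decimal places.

2.6889

Total N = 1+1+1+1+13+1+1+1+2 = 22, so the proportions are 0.0454545, 0.0454545, 0.0454545, 0.0454545, 0.5909091, 0.0454545, 0.0454545, 0.0454545, 0.0909091 (working shown to 7 dp, full precision carried).
D = 0.0454545² + 0.0454545² + 0.0454545² + 0.0454545² + 0.5909091² + 0.0454545² + 0.0454545² + 0.0454545² + 0.0909091² = 0.0020661 + 0.0020661 + 0.0020661 + 0.0020661 + 0.3491736 + 0.0020661 + 0.0020661 + 0.0020661 + 0.0082645 = 0.3719008.
So 1/D = 2.688889, i.e. 2.6889 to 4 decimal places.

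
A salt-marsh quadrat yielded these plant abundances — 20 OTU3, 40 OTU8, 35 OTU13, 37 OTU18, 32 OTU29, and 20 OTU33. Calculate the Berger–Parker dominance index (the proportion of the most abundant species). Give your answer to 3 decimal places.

0.217

Total N = 20+40+35+37+32+20 = 184, so the proportions are 0.1087, 0.21739, 0.19022, 0.20109, 0.17391, 0.1087 (working shown to 5 dp, full precision carried).
The largest proportion is 0.21739, i.e. d = 0.217 to 3 decimal places.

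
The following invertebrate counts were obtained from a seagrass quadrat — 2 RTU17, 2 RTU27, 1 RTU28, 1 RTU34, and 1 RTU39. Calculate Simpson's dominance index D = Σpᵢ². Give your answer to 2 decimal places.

0.22

Total N = 2+2+1+1+1 = 7, so the proportions are 0.2857, 0.2857, 0.1429, 0.1429, 0.1429 (working shown to 4 dp, full precision carried).
D = 0.2857² + 0.2857² + 0.1429² + 0.1429² + 0.1429² = 0.0816 + 0.0816 + 0.0204 + 0.0204 + 0.0204 = 0.2245.
To 2 decimal places, D = 0.22.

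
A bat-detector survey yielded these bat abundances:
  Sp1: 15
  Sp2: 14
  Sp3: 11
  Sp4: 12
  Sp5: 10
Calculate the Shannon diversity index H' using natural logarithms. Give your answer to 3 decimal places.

1.598

Total N = 15+14+11+12+10 = 62, so the proportions are 0.24194, 0.22581, 0.17742, 0.19355, 0.16129 (working shown to 5 dp, full precision carried).
Each pᵢ ln pᵢ term: 0.24194×(-1.41908)=-0.34333, 0.22581×(-1.48808)=-0.33602, 0.17742×(-1.72924)=-0.30680, 0.19355×(-1.64223)=-0.31785, 0.16129×(-1.82455)=-0.29428.
Sum = -1.59828, so H' = 1.598.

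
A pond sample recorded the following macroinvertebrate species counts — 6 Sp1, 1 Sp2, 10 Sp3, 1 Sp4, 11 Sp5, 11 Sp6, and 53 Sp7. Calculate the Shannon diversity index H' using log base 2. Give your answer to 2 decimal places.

1.93

Total N = 6+1+10+1+11+11+53 = 93, so the proportions are 0.0645, 0.0108, 0.1075, 0.0108, 0.1183, 0.1183, 0.5699 (working shown to 4 dp, full precision carried).
Each pᵢ log₂ pᵢ term: 0.0645×(-3.9542)=-0.2551, 0.0108×(-6.5392)=-0.0703, 0.1075×(-3.2172)=-0.3459, 0.0108×(-6.5392)=-0.0703, 0.1183×(-3.0797)=-0.3643, 0.1183×(-3.0797)=-0.3643, 0.5699×(-0.8112)=-0.4623.
Sum = -1.9325, so H' = 1.93.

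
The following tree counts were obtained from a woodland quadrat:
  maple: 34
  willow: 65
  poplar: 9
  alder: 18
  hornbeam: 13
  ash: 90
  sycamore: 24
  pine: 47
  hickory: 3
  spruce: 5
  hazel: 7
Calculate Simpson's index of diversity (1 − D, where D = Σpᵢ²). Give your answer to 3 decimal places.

Total N = 34+65+9+18+13+90+24+47+3+5+7 = 315, so the proportions are 0.10794, 0.20635, 0.02857, 0.05714, 0.04127, 0.28571, 0.07619, 0.14921, 0.00952, 0.01587, 0.02222 (working shown to 5 dp, full precision carried).
D = 0.10794² + 0.20635² + 0.02857² + 0.05714² + 0.04127² + 0.28571² + 0.07619² + 0.14921² + 0.00952² + 0.01587² + 0.02222² = 0.01165 + 0.04258 + 0.00082 + 0.00327 + 0.00170 + 0.08163 + 0.00580 + 0.02226 + 0.00009 + 0.00025 + 0.00049 = 0.17055.
So 1 − D = 0.82945, i.e. 0.829 to 3 decimal places.

0.829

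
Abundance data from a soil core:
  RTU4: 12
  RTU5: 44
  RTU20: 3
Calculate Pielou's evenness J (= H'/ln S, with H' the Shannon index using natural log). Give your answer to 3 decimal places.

0.632

Total N = 12+44+3 = 59, so the proportions are 0.20339, 0.74576, 0.05085 (working shown to 5 dp, full precision carried).
H' = −Σ pᵢ ln pᵢ = −((-0.32392) + (-0.21877) + (-0.15147)) = 0.69416.
With S = 3 species, ln S = 1.09861, so J = 0.69416/1.09861 = 0.63185, i.e. 0.632 to 3 decimal places.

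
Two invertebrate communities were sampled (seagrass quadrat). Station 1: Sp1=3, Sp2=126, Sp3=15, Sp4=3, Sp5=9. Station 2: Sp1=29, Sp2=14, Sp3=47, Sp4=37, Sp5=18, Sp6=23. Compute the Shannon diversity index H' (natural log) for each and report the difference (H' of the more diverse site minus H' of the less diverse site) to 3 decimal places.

0.997

Station 1: N=156, proportions 0.01923, 0.80769, 0.09615, 0.01923, 0.05769, giving H' = 0.71422 (working shown to 5 dp, full precision carried).
Station 2: N=168, proportions 0.17262, 0.08333, 0.27976, 0.22024, 0.10714, 0.1369, giving H' = 1.71145.
Difference = |0.71422 − 1.71145| = 0.99723, i.e. 0.997 to 3 decimal places.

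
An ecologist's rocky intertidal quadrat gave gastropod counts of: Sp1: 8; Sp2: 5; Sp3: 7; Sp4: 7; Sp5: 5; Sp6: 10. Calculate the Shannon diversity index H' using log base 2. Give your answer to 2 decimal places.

Total N = 8+5+7+7+5+10 = 42, so the proportions are 0.1905, 0.119, 0.1667, 0.1667, 0.119, 0.2381 (working shown to 4 dp, full precision carried).
Each pᵢ log₂ pᵢ term: 0.1905×(-2.3923)=-0.4557, 0.119×(-3.0704)=-0.3655, 0.1667×(-2.5850)=-0.4308, 0.1667×(-2.5850)=-0.4308, 0.119×(-3.0704)=-0.3655, 0.2381×(-2.0704)=-0.4929.
Sum = -2.5413, so H' = 2.54.

2.54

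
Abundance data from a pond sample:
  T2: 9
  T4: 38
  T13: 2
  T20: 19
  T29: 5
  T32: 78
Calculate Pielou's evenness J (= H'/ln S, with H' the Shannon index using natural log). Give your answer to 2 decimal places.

0.72

Total N = 9+38+2+19+5+78 = 151, so the proportions are 0.0596, 0.2517, 0.0132, 0.1258, 0.0331, 0.5166 (working shown to 4 dp, full precision carried).
H' = −Σ pᵢ ln pᵢ = −((-0.1681) + (-0.3472) + (-0.0573) + (-0.2608) + (-0.1128) + (-0.3412)) = 1.2874.
With S = 6 species, ln S = 1.7918, so J = 1.2874/1.7918 = 0.7185, i.e. 0.72 to 2 decimal places.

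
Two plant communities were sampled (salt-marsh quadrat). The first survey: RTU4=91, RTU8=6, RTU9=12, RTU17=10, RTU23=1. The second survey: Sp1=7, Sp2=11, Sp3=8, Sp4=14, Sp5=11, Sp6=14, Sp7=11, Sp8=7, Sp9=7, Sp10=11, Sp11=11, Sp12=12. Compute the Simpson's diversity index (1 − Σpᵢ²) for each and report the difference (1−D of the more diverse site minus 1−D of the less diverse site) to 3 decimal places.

0.507

The first survey: N=120, proportions 0.75833, 0.05, 0.1, 0.08333, 0.00833, giving 1−D = 0.40542 (working shown to 5 dp, full precision carried).
The second survey: N=124, proportions 0.05645, 0.08871, 0.06452, 0.1129, 0.08871, 0.1129, 0.08871, 0.05645, 0.05645, 0.08871, 0.08871, 0.09677, giving 1−D = 0.91207.
Difference = |0.40542 − 0.91207| = 0.50665, i.e. 0.507 to 3 decimal places.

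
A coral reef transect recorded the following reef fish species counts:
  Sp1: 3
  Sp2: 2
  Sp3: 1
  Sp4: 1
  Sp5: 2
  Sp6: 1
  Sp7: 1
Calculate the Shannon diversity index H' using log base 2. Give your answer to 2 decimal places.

2.66

Total N = 3+2+1+1+2+1+1 = 11, so the proportions are 0.2727, 0.1818, 0.0909, 0.0909, 0.1818, 0.0909, 0.0909 (working shown to 4 dp, full precision carried).
Each pᵢ log₂ pᵢ term: 0.2727×(-1.8745)=-0.5112, 0.1818×(-2.4594)=-0.4472, 0.0909×(-3.4594)=-0.3145, 0.0909×(-3.4594)=-0.3145, 0.1818×(-2.4594)=-0.4472, 0.0909×(-3.4594)=-0.3145, 0.0909×(-3.4594)=-0.3145.
Sum = -2.6635, so H' = 2.66.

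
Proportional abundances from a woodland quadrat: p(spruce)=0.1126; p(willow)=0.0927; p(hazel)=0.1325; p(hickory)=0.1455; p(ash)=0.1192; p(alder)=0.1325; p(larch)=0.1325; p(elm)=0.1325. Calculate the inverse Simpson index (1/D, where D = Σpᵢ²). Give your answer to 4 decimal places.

D = 0.1126² + 0.0927² + 0.1325² + 0.1455² + 0.1192² + 0.1325² + 0.1325² + 0.1325² = 0.01267876 + 0.00859329 + 0.01755625 + 0.02117025 + 0.01420864 + 0.01755625 + 0.01755625 + 0.01755625 = 0.12687594 (working shown to 8 dp, full precision carried).
So 1/D = 7.881715, i.e. 7.8817 to 4 decimal places.

7.8817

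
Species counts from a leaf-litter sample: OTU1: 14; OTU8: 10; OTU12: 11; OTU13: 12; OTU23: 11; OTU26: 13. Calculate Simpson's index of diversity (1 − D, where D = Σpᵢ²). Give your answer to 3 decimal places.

0.831

Total N = 14+10+11+12+11+13 = 71, so the proportions are 0.19718, 0.14085, 0.15493, 0.16901, 0.15493, 0.1831 (working shown to 5 dp, full precision carried).
D = 0.19718² + 0.14085² + 0.15493² + 0.16901² + 0.15493² + 0.1831² = 0.03888 + 0.01984 + 0.02400 + 0.02857 + 0.02400 + 0.03353 = 0.16882.
So 1 − D = 0.83118, i.e. 0.831 to 3 decimal places.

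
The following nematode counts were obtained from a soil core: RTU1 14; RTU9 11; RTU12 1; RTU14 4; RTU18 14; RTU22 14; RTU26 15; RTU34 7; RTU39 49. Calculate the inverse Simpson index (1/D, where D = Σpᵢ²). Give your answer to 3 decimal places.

Total N = 14+11+1+4+14+14+15+7+49 = 129, so the proportions are 0.1085271, 0.0852713, 0.0077519, 0.0310078, 0.1085271, 0.1085271, 0.1162791, 0.0542636, 0.379845 (working shown to 7 dp, full precision carried).
D = 0.1085271² + 0.0852713² + 0.0077519² + 0.0310078² + 0.1085271² + 0.1085271² + 0.1162791² + 0.0542636² + 0.379845² = 0.0117781 + 0.0072712 + 0.0000601 + 0.0009615 + 0.0117781 + 0.0117781 + 0.0135208 + 0.0029445 + 0.1442822 = 0.2043747.
So 1/D = 4.89297, i.e. 4.893 to 3 decimal places.

4.893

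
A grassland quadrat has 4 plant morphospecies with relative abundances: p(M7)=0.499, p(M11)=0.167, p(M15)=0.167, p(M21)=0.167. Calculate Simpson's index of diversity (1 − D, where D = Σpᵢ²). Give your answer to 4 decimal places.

D = 0.499² + 0.167² + 0.167² + 0.167² = 0.249001 + 0.027889 + 0.027889 + 0.027889 = 0.332668 (working shown to 6 dp, full precision carried).
So 1 − D = 0.667332, i.e. 0.6673 to 4 decimal places.

0.6673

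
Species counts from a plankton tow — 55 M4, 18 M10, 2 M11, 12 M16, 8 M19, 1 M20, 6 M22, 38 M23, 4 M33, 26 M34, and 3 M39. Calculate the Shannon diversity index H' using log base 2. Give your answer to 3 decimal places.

2.741

Total N = 55+18+2+12+8+1+6+38+4+26+3 = 173, so the proportions are 0.31792, 0.10405, 0.01156, 0.06936, 0.04624, 0.00578, 0.03468, 0.21965, 0.02312, 0.15029, 0.01734 (working shown to 5 dp, full precision carried).
Each pᵢ log₂ pᵢ term: 0.31792×(-1.65327)=-0.52561, 0.10405×(-3.26470)=-0.33968, 0.01156×(-6.43463)=-0.07439, 0.06936×(-3.84967)=-0.26703, 0.04624×(-4.43463)=-0.20507, 0.00578×(-7.43463)=-0.04297, 0.03468×(-4.84967)=-0.16820, 0.21965×(-2.18670)=-0.48032, 0.02312×(-5.43463)=-0.12566, 0.15029×(-2.73419)=-0.41092, 0.01734×(-5.84967)=-0.10144.
Sum = -2.74127, so H' = 2.741.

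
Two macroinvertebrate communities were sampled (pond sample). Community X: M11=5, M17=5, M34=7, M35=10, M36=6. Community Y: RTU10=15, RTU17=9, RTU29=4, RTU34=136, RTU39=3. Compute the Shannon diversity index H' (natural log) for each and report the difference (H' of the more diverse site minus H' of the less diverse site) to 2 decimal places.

0.87

Community X: N=33, proportions 0.1515, 0.1515, 0.2121, 0.303, 0.1818, giving H' = 1.5725 (working shown to 4 dp, full precision carried).
Community Y: N=167, proportions 0.0898, 0.0539, 0.024, 0.8144, 0.018, giving H' = 0.7027.
Difference = |1.5725 − 0.7027| = 0.8698, i.e. 0.87 to 2 decimal places.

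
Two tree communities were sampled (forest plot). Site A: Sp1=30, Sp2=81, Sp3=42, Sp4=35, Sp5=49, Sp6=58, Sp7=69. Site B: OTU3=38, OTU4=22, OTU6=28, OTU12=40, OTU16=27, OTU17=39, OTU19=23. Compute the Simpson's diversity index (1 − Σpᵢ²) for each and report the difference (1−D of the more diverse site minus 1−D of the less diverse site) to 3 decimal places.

Site A: N=364, proportions 0.082418, 0.222527, 0.115385, 0.096154, 0.134615, 0.159341, 0.18956, giving 1−D = 0.841686 (working shown to 6 dp, full precision carried).
Site B: N=217, proportions 0.175115, 0.101382, 0.129032, 0.184332, 0.124424, 0.179724, 0.105991, giving 1−D = 0.849413.
Difference = |0.841686 − 0.849413| = 0.007727, i.e. 0.008 to 3 decimal places.

0.008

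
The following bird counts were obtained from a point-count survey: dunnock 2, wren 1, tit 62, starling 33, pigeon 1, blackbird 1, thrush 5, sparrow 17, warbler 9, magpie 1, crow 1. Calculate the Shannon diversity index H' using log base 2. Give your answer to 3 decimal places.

2.189

Total N = 2+1+62+33+1+1+5+17+9+1+1 = 133, so the proportions are 0.01504, 0.00752, 0.46617, 0.24812, 0.00752, 0.00752, 0.03759, 0.12782, 0.06767, 0.00752, 0.00752 (working shown to 5 dp, full precision carried).
Each pᵢ log₂ pᵢ term: 0.01504×(-6.05528)=-0.09106, 0.00752×(-7.05528)=-0.05305, 0.46617×(-1.10109)=-0.51329, 0.24812×(-2.01089)=-0.49894, 0.00752×(-7.05528)=-0.05305, 0.00752×(-7.05528)=-0.05305, 0.03759×(-4.73335)=-0.17795, 0.12782×(-2.96782)=-0.37935, 0.06767×(-3.88536)=-0.26292, 0.00752×(-7.05528)=-0.05305, 0.00752×(-7.05528)=-0.05305.
Sum = -2.18873, so H' = 2.189.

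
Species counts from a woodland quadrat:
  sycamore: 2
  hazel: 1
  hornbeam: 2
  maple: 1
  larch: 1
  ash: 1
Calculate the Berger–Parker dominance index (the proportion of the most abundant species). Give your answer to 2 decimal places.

Total N = 2+1+2+1+1+1 = 8, so the proportions are 0.25, 0.125, 0.25, 0.125, 0.125, 0.125 (working shown to 4 dp, full precision carried).
The largest proportion is 0.25, i.e. d = 0.25 to 2 decimal places.

0.25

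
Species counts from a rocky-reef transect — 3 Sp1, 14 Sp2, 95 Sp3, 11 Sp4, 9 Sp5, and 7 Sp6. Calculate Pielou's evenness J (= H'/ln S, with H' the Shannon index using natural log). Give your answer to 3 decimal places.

0.615

Total N = 3+14+95+11+9+7 = 139, so the proportions are 0.02158, 0.10072, 0.68345, 0.07914, 0.06475, 0.05036 (working shown to 5 dp, full precision carried).
H' = −Σ pᵢ ln pᵢ = −((-0.08279) + (-0.23119) + (-0.26012) + (-0.20074) + (-0.17723) + (-0.15050)) = 1.10257.
With S = 6 species, ln S = 1.79176, so J = 1.10257/1.79176 = 0.61536, i.e. 0.615 to 3 decimal places.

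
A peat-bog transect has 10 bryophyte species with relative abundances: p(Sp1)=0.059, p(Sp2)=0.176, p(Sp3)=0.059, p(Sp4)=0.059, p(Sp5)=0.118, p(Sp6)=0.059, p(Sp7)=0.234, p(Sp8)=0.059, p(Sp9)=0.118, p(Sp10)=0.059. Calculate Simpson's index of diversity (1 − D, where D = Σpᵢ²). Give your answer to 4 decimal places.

0.8655

D = 0.059² + 0.176² + 0.059² + 0.059² + 0.118² + 0.059² + 0.234² + 0.059² + 0.118² + 0.059² = 0.003481 + 0.030976 + 0.003481 + 0.003481 + 0.013924 + 0.003481 + 0.054756 + 0.003481 + 0.013924 + 0.003481 = 0.134466 (working shown to 6 dp, full precision carried).
So 1 − D = 0.865534, i.e. 0.8655 to 4 decimal places.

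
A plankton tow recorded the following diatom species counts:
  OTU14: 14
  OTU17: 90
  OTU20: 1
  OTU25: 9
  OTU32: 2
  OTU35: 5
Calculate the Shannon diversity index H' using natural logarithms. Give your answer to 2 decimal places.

Total N = 14+90+1+9+2+5 = 121, so the proportions are 0.1157, 0.7438, 0.0083, 0.0744, 0.0165, 0.0413 (working shown to 4 dp, full precision carried).
Each pᵢ ln pᵢ term: 0.1157×(-2.1567)=-0.2495, 0.7438×(-0.2960)=-0.2202, 0.0083×(-4.7958)=-0.0396, 0.0744×(-2.5986)=-0.1933, 0.0165×(-4.1026)=-0.0678, 0.0413×(-3.1864)=-0.1317.
Sum = -0.9021, so H' = 0.90.

0.90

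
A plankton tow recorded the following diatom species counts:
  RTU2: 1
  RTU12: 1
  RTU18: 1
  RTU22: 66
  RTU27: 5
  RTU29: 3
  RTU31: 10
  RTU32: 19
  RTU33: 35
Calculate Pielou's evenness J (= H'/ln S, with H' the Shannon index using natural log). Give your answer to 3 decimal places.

0.667

Total N = 1+1+1+66+5+3+10+19+35 = 141, so the proportions are 0.00709, 0.00709, 0.00709, 0.46809, 0.03546, 0.02128, 0.07092, 0.13475, 0.24823 (working shown to 5 dp, full precision carried).
H' = −Σ pᵢ ln pᵢ = −((-0.03510) + (-0.03510) + (-0.03510) + (-0.35533) + (-0.11842) + (-0.08192) + (-0.18767) + (-0.27009) + (-0.34588)) = 1.46459.
With S = 9 species, ln S = 2.19722, so J = 1.46459/2.19722 = 0.66656, i.e. 0.667 to 3 decimal places.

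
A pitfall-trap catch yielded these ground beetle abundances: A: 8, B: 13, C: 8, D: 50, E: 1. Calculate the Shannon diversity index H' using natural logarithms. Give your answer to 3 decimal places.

1.104

Total N = 8+13+8+50+1 = 80, so the proportions are 0.1, 0.1625, 0.1, 0.625, 0.0125 (working shown to 5 dp, full precision carried).
Each pᵢ ln pᵢ term: 0.1×(-2.30259)=-0.23026, 0.1625×(-1.81708)=-0.29528, 0.1×(-2.30259)=-0.23026, 0.625×(-0.47000)=-0.29375, 0.0125×(-4.38203)=-0.05478.
Sum = -1.10432, so H' = 1.104.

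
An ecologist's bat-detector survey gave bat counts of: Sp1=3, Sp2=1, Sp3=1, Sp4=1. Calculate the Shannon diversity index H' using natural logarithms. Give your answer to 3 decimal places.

1.242

Total N = 3+1+1+1 = 6, so the proportions are 0.5, 0.16667, 0.16667, 0.16667 (working shown to 5 dp, full precision carried).
Each pᵢ ln pᵢ term: 0.5×(-0.69315)=-0.34657, 0.16667×(-1.79176)=-0.29863, 0.16667×(-1.79176)=-0.29863, 0.16667×(-1.79176)=-0.29863.
Sum = -1.24245, so H' = 1.242.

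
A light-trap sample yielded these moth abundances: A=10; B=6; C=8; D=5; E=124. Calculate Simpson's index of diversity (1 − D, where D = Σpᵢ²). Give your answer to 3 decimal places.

Total N = 10+6+8+5+124 = 153, so the proportions are 0.06536, 0.03922, 0.05229, 0.03268, 0.81046 (working shown to 5 dp, full precision carried).
D = 0.06536² + 0.03922² + 0.05229² + 0.03268² + 0.81046² = 0.00427 + 0.00154 + 0.00273 + 0.00107 + 0.65684 = 0.66645.
So 1 − D = 0.33355, i.e. 0.334 to 3 decimal places.

0.334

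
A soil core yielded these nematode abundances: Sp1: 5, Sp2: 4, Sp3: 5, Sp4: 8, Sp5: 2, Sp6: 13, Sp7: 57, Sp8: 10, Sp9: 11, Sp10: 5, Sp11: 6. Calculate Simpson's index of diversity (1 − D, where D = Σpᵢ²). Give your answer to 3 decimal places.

0.759

Total N = 5+4+5+8+2+13+57+10+11+5+6 = 126, so the proportions are 0.03968, 0.03175, 0.03968, 0.06349, 0.01587, 0.10317, 0.45238, 0.07937, 0.0873, 0.03968, 0.04762 (working shown to 5 dp, full precision carried).
D = 0.03968² + 0.03175² + 0.03968² + 0.06349² + 0.01587² + 0.10317² + 0.45238² + 0.07937² + 0.0873² + 0.03968² + 0.04762² = 0.00157 + 0.00101 + 0.00157 + 0.00403 + 0.00025 + 0.01064 + 0.20465 + 0.00630 + 0.00762 + 0.00157 + 0.00227 = 0.24150.
So 1 − D = 0.75850, i.e. 0.759 to 3 decimal places.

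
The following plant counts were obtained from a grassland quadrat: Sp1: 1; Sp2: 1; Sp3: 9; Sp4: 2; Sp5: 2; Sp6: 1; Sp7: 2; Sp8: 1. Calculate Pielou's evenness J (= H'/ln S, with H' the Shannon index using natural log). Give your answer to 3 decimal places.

Total N = 1+1+9+2+2+1+2+1 = 19, so the proportions are 0.05263, 0.05263, 0.47368, 0.10526, 0.10526, 0.05263, 0.10526, 0.05263 (working shown to 5 dp, full precision carried).
H' = −Σ pᵢ ln pᵢ = −((-0.15497) + (-0.15497) + (-0.35394) + (-0.23698) + (-0.23698) + (-0.15497) + (-0.23698) + (-0.15497)) = 1.68476.
With S = 8 species, ln S = 2.07944, so J = 1.68476/2.07944 = 0.81020, i.e. 0.810 to 3 decimal places.

0.810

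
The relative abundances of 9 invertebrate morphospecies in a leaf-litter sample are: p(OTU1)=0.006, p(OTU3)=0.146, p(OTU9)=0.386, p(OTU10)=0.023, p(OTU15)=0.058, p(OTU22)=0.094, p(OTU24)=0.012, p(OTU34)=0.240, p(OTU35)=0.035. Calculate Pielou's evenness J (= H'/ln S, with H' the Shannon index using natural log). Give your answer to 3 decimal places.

0.758

H' = −Σ pᵢ ln pᵢ = −((-0.03070) + (-0.28093) + (-0.36744) + (-0.08676) + (-0.16514) + (-0.22226) + (-0.05307) + (-0.34251) + (-0.11733)) = 1.66614 (working shown to 5 dp, full precision carried).
With S = 9 species, ln S = 2.19722, so J = 1.66614/2.19722 = 0.75829, i.e. 0.758 to 3 decimal places.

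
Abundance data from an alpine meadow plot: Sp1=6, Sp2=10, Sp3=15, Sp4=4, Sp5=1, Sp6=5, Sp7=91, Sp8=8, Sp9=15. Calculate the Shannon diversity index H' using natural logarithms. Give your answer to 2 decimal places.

1.46

Total N = 6+10+15+4+1+5+91+8+15 = 155, so the proportions are 0.0387, 0.0645, 0.0968, 0.0258, 0.0065, 0.0323, 0.5871, 0.0516, 0.0968 (working shown to 4 dp, full precision carried).
Each pᵢ ln pᵢ term: 0.0387×(-3.2517)=-0.1259, 0.0645×(-2.7408)=-0.1768, 0.0968×(-2.3354)=-0.2260, 0.0258×(-3.6571)=-0.0944, 0.0065×(-5.0434)=-0.0325, 0.0323×(-3.4340)=-0.1108, 0.5871×(-0.5326)=-0.3127, 0.0516×(-2.9640)=-0.1530, 0.0968×(-2.3354)=-0.2260.
Sum = -1.4580, so H' = 1.46.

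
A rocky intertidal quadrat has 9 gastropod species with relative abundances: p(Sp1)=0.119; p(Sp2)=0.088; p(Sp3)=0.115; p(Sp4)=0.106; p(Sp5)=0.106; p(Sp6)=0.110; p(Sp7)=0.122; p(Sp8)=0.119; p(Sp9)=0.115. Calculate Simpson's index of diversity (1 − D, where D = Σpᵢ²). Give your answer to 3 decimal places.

0.888

D = 0.119² + 0.088² + 0.115² + 0.106² + 0.106² + 0.11² + 0.122² + 0.119² + 0.115² = 0.01416 + 0.00774 + 0.01323 + 0.01124 + 0.01124 + 0.01210 + 0.01488 + 0.01416 + 0.01323 = 0.11197 (working shown to 5 dp, full precision carried).
So 1 − D = 0.88803, i.e. 0.888 to 3 decimal places.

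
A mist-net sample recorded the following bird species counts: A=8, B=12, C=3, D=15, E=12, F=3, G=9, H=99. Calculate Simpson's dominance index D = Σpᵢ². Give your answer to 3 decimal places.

Total N = 8+12+3+15+12+3+9+99 = 161, so the proportions are 0.04969, 0.07453, 0.01863, 0.09317, 0.07453, 0.01863, 0.0559, 0.61491 (working shown to 5 dp, full precision carried).
D = 0.04969² + 0.07453² + 0.01863² + 0.09317² + 0.07453² + 0.01863² + 0.0559² + 0.61491² = 0.00247 + 0.00556 + 0.00035 + 0.00868 + 0.00556 + 0.00035 + 0.00312 + 0.37811 = 0.40419.
To 3 decimal places, D = 0.404.

0.404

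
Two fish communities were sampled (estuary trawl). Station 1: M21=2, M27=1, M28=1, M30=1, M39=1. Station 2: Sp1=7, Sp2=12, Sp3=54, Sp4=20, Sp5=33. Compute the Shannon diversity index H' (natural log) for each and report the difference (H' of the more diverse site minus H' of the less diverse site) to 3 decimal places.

Station 1: N=6, proportions 0.33333, 0.16667, 0.16667, 0.16667, 0.16667, giving H' = 1.56071 (working shown to 5 dp, full precision carried).
Station 2: N=126, proportions 0.05556, 0.09524, 0.42857, 0.15873, 0.2619, giving H' = 1.39069.
Difference = |1.56071 − 1.39069| = 0.17002, i.e. 0.170 to 3 decimal places.

0.170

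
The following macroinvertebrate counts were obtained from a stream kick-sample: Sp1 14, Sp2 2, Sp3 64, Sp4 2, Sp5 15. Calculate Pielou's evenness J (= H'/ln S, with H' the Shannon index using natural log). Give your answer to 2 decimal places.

0.62

Total N = 14+2+64+2+15 = 97, so the proportions are 0.1443, 0.0206, 0.6598, 0.0206, 0.1546 (working shown to 4 dp, full precision carried).
H' = −Σ pᵢ ln pᵢ = −((-0.2794) + (-0.0800) + (-0.2744) + (-0.0800) + (-0.2887)) = 1.0025.
With S = 5 species, ln S = 1.6094, so J = 1.0025/1.6094 = 0.6229, i.e. 0.62 to 2 decimal places.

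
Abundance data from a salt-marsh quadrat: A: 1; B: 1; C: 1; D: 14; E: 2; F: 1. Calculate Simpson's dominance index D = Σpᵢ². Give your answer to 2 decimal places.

Total N = 1+1+1+14+2+1 = 20, so the proportions are 0.05, 0.05, 0.05, 0.7, 0.1, 0.05 (working shown to 4 dp, full precision carried).
D = 0.05² + 0.05² + 0.05² + 0.7² + 0.1² + 0.05² = 0.0025 + 0.0025 + 0.0025 + 0.4900 + 0.0100 + 0.0025 = 0.5100.
To 2 decimal places, D = 0.51.

0.51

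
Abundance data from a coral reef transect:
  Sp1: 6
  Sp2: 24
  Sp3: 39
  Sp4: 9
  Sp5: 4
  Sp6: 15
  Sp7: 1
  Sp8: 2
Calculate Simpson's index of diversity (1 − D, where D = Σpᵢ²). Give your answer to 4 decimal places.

Total N = 6+24+39+9+4+15+1+2 = 100, so the proportions are 0.06, 0.24, 0.39, 0.09, 0.04, 0.15, 0.01, 0.02 (working shown to 6 dp, full precision carried).
D = 0.06² + 0.24² + 0.39² + 0.09² + 0.04² + 0.15² + 0.01² + 0.02² = 0.003600 + 0.057600 + 0.152100 + 0.008100 + 0.001600 + 0.022500 + 0.000100 + 0.000400 = 0.246000.
So 1 − D = 0.754000, i.e. 0.7540 to 4 decimal places.

0.7540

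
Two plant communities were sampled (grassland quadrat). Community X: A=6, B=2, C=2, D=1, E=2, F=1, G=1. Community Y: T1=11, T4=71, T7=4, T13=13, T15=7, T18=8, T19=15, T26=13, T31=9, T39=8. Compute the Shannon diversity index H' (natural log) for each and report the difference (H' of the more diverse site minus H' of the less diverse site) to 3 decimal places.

0.156

Community X: N=15, proportions 0.4, 0.13333, 0.13333, 0.06667, 0.13333, 0.06667, 0.06667, giving H' = 1.71409 (working shown to 5 dp, full precision carried).
Community Y: N=159, proportions 0.06918, 0.44654, 0.02516, 0.08176, 0.04403, 0.05031, 0.09434, 0.08176, 0.0566, 0.05031, giving H' = 1.87048.
Difference = |1.71409 − 1.87048| = 0.15639, i.e. 0.156 to 3 decimal places.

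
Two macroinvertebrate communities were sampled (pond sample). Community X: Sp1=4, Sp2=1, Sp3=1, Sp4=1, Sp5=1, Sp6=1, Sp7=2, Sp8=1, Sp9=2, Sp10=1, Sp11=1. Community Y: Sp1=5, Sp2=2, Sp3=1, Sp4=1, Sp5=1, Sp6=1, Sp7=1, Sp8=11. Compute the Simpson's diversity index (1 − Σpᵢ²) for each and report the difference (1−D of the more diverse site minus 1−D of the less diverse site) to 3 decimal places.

Community X: N=16, proportions 0.25, 0.0625, 0.0625, 0.0625, 0.0625, 0.0625, 0.125, 0.0625, 0.125, 0.0625, 0.0625, giving 1−D = 0.87500 (working shown to 5 dp, full precision carried).
Community Y: N=23, proportions 0.21739, 0.08696, 0.04348, 0.04348, 0.04348, 0.04348, 0.04348, 0.47826, giving 1−D = 0.70699.
Difference = |0.87500 − 0.70699| = 0.16801, i.e. 0.168 to 3 decimal places.

0.168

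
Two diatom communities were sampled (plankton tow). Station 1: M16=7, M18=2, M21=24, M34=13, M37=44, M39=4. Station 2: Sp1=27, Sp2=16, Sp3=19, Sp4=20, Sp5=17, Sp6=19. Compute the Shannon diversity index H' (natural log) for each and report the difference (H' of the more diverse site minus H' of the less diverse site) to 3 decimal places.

0.389

Station 1: N=94, proportions 0.07447, 0.02128, 0.25532, 0.1383, 0.46809, 0.04255, giving H' = 1.38718 (working shown to 5 dp, full precision carried).
Station 2: N=118, proportions 0.22881, 0.13559, 0.16102, 0.16949, 0.14407, 0.16102, giving H' = 1.77647.
Difference = |1.38718 − 1.77647| = 0.38929, i.e. 0.389 to 3 decimal places.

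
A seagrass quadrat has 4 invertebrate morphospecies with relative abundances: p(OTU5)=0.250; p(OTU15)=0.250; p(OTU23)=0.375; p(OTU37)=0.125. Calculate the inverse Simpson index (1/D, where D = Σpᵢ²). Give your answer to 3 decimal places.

D = 0.25² + 0.25² + 0.375² + 0.125² = 0.0625000 + 0.0625000 + 0.1406250 + 0.0156250 = 0.2812500 (working shown to 7 dp, full precision carried).
So 1/D = 3.55556, i.e. 3.556 to 3 decimal places.

3.556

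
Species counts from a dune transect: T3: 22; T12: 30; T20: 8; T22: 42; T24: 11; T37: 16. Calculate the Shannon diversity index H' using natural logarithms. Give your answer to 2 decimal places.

Total N = 22+30+8+42+11+16 = 129, so the proportions are 0.1705, 0.2326, 0.062, 0.3256, 0.0853, 0.124 (working shown to 4 dp, full precision carried).
Each pᵢ ln pᵢ term: 0.1705×(-1.7688)=-0.3017, 0.2326×(-1.4586)=-0.3392, 0.062×(-2.7804)=-0.1724, 0.3256×(-1.1221)=-0.3653, 0.0853×(-2.4619)=-0.2099, 0.124×(-2.0872)=-0.2589.
Sum = -1.6474, so H' = 1.65.

1.65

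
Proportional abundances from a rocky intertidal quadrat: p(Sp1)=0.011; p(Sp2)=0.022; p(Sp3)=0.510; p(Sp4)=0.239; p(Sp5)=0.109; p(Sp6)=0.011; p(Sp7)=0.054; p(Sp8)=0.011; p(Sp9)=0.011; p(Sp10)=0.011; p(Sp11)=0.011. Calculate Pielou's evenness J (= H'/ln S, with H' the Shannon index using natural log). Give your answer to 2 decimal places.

0.61

H' = −Σ pᵢ ln pᵢ = −((-0.0496) + (-0.0840) + (-0.3434) + (-0.3421) + (-0.2416) + (-0.0496) + (-0.1576) + (-0.0496) + (-0.0496) + (-0.0496) + (-0.0496)) = 1.4663 (working shown to 4 dp, full precision carried).
With S = 11 species, ln S = 2.3979, so J = 1.4663/2.3979 = 0.6115, i.e. 0.61 to 2 decimal places.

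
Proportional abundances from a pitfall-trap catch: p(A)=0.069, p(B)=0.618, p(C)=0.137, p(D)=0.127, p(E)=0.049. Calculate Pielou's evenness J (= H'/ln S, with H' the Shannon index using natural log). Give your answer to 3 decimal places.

0.723

H' = −Σ pᵢ ln pᵢ = −((-0.18448) + (-0.29742) + (-0.27233) + (-0.26207) + (-0.14778)) = 1.16408 (working shown to 5 dp, full precision carried).
With S = 5 species, ln S = 1.60944, so J = 1.16408/1.60944 = 0.72329, i.e. 0.723 to 3 decimal places.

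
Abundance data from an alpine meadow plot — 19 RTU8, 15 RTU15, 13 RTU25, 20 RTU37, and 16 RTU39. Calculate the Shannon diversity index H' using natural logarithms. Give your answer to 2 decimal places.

1.60

Total N = 19+15+13+20+16 = 83, so the proportions are 0.2289, 0.1807, 0.1566, 0.241, 0.1928 (working shown to 4 dp, full precision carried).
Each pᵢ ln pᵢ term: 0.2289×(-1.4744)=-0.3375, 0.1807×(-1.7108)=-0.3092, 0.1566×(-1.8539)=-0.2904, 0.241×(-1.4231)=-0.3429, 0.1928×(-1.6463)=-0.3173.
Sum = -1.5973, so H' = 1.60.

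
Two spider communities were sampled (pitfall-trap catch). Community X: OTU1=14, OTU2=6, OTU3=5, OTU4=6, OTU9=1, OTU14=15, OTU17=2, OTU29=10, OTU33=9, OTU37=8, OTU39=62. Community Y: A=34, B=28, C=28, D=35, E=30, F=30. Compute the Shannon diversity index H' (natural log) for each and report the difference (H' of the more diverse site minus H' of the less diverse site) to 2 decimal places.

Community X: N=138, proportions 0.1014, 0.0435, 0.0362, 0.0435, 0.0072, 0.1087, 0.0145, 0.0725, 0.0652, 0.058, 0.4493, giving H' = 1.8561 (working shown to 4 dp, full precision carried).
Community Y: N=185, proportions 0.1838, 0.1514, 0.1514, 0.1892, 0.1622, 0.1622, giving H' = 1.7879.
Difference = |1.8561 − 1.7879| = 0.0682, i.e. 0.07 to 2 decimal places.

0.07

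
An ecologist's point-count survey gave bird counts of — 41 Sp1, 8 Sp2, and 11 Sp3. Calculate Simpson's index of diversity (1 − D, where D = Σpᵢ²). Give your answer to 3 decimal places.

Total N = 41+8+11 = 60, so the proportions are 0.68333, 0.13333, 0.18333 (working shown to 5 dp, full precision carried).
D = 0.68333² + 0.13333² + 0.18333² = 0.46694 + 0.01778 + 0.03361 = 0.51833.
So 1 − D = 0.48167, i.e. 0.482 to 3 decimal places.

0.482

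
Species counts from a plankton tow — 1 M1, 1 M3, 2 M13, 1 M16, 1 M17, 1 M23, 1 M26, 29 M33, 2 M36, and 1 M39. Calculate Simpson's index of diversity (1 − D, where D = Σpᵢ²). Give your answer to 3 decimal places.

Total N = 1+1+2+1+1+1+1+29+2+1 = 40, so the proportions are 0.025, 0.025, 0.05, 0.025, 0.025, 0.025, 0.025, 0.725, 0.05, 0.025 (working shown to 5 dp, full precision carried).
D = 0.025² + 0.025² + 0.05² + 0.025² + 0.025² + 0.025² + 0.025² + 0.725² + 0.05² + 0.025² = 0.00063 + 0.00063 + 0.00250 + 0.00063 + 0.00063 + 0.00063 + 0.00063 + 0.52563 + 0.00250 + 0.00063 = 0.53500.
So 1 − D = 0.46500, i.e. 0.465 to 3 decimal places.

0.465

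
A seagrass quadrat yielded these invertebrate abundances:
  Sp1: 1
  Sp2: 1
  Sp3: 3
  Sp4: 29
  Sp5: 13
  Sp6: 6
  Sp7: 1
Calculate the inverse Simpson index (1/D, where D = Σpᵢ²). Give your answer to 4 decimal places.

Total N = 1+1+3+29+13+6+1 = 54, so the proportions are 0.0185185, 0.0185185, 0.0555556, 0.537037, 0.2407407, 0.1111111, 0.0185185 (working shown to 7 dp, full precision carried).
D = 0.0185185² + 0.0185185² + 0.0555556² + 0.537037² + 0.2407407² + 0.1111111² + 0.0185185² = 0.0003429 + 0.0003429 + 0.0030864 + 0.2884088 + 0.0579561 + 0.0123457 + 0.0003429 = 0.3628258.
So 1/D = 2.756144, i.e. 2.7561 to 4 decimal places.

2.7561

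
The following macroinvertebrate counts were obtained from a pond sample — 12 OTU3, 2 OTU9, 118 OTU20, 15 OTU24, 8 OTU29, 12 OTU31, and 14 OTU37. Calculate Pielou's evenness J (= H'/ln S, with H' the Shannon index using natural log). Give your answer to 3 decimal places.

0.632

Total N = 12+2+118+15+8+12+14 = 181, so the proportions are 0.0663, 0.01105, 0.65193, 0.08287, 0.0442, 0.0663, 0.07735 (working shown to 5 dp, full precision carried).
H' = −Σ pᵢ ln pᵢ = −((-0.17991) + (-0.04978) + (-0.27891) + (-0.20639) + (-0.13786) + (-0.17991) + (-0.19797)) = 1.23072.
With S = 7 species, ln S = 1.94591, so J = 1.23072/1.94591 = 0.63246, i.e. 0.632 to 3 decimal places.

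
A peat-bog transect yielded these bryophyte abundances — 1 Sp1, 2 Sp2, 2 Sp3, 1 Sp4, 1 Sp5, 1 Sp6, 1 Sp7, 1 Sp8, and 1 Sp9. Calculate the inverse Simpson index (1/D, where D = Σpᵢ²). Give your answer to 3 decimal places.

8.067

Total N = 1+2+2+1+1+1+1+1+1 = 11, so the proportions are 0.0909091, 0.1818182, 0.1818182, 0.0909091, 0.0909091, 0.0909091, 0.0909091, 0.0909091, 0.0909091 (working shown to 7 dp, full precision carried).
D = 0.0909091² + 0.1818182² + 0.1818182² + 0.0909091² + 0.0909091² + 0.0909091² + 0.0909091² + 0.0909091² + 0.0909091² = 0.0082645 + 0.0330579 + 0.0330579 + 0.0082645 + 0.0082645 + 0.0082645 + 0.0082645 + 0.0082645 + 0.0082645 = 0.1239669.
So 1/D = 8.06667, i.e. 8.067 to 3 decimal places.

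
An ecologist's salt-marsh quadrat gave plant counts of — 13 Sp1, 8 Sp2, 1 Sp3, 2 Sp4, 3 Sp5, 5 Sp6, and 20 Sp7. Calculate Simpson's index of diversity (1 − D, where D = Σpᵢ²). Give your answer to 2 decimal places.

Total N = 13+8+1+2+3+5+20 = 52, so the proportions are 0.25, 0.1538, 0.0192, 0.0385, 0.0577, 0.0962, 0.3846 (working shown to 4 dp, full precision carried).
D = 0.25² + 0.1538² + 0.0192² + 0.0385² + 0.0577² + 0.0962² + 0.3846² = 0.0625 + 0.0237 + 0.0004 + 0.0015 + 0.0033 + 0.0092 + 0.1479 = 0.2485.
So 1 − D = 0.7515, i.e. 0.75 to 2 decimal places.

0.75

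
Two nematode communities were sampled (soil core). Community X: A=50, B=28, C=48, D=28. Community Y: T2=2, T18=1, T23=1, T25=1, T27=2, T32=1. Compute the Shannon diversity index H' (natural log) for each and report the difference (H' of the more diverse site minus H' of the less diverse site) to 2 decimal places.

Community X: N=154, proportions 0.3247, 0.1818, 0.3117, 0.1818, giving H' = 1.3485 (working shown to 4 dp, full precision carried).
Community Y: N=8, proportions 0.25, 0.125, 0.125, 0.125, 0.25, 0.125, giving H' = 1.7329.
Difference = |1.3485 − 1.7329| = 0.3844, i.e. 0.38 to 2 decimal places.

0.38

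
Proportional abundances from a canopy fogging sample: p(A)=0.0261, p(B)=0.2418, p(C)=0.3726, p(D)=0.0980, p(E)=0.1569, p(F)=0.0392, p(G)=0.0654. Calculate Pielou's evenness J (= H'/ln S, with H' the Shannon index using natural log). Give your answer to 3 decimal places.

0.838

H' = −Σ pᵢ ln pᵢ = −((-0.09516) + (-0.34327) + (-0.36785) + (-0.22763) + (-0.29060) + (-0.12697) + (-0.17836)) = 1.62984 (working shown to 5 dp, full precision carried).
With S = 7 species, ln S = 1.94591, so J = 1.62984/1.94591 = 0.83757, i.e. 0.838 to 3 decimal places.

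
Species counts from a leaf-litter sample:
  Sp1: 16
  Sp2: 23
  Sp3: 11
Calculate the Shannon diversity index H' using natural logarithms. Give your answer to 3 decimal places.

1.055

Total N = 16+23+11 = 50, so the proportions are 0.32, 0.46, 0.22 (working shown to 5 dp, full precision carried).
Each pᵢ ln pᵢ term: 0.32×(-1.13943)=-0.36462, 0.46×(-0.77653)=-0.35720, 0.22×(-1.51413)=-0.33311.
Sum = -1.05493, so H' = 1.055.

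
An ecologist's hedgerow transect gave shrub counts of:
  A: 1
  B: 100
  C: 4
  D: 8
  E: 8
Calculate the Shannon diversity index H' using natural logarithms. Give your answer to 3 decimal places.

0.669

Total N = 1+100+4+8+8 = 121, so the proportions are 0.00826, 0.82645, 0.03306, 0.06612, 0.06612 (working shown to 5 dp, full precision carried).
Each pᵢ ln pᵢ term: 0.00826×(-4.79579)=-0.03963, 0.82645×(-0.19062)=-0.15754, 0.03306×(-3.40950)=-0.11271, 0.06612×(-2.71635)=-0.17959, 0.06612×(-2.71635)=-0.17959.
Sum = -0.66907, so H' = 0.669.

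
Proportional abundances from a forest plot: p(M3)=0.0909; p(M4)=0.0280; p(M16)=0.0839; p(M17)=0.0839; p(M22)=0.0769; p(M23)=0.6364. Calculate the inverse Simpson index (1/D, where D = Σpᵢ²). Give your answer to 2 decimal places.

2.30

D = 0.0909² + 0.028² + 0.0839² + 0.0839² + 0.0769² + 0.6364² = 0.00826 + 0.00078 + 0.00704 + 0.00704 + 0.00591 + 0.40500 = 0.43404 (working shown to 5 dp, full precision carried).
So 1/D = 2.3039, i.e. 2.30 to 2 decimal places.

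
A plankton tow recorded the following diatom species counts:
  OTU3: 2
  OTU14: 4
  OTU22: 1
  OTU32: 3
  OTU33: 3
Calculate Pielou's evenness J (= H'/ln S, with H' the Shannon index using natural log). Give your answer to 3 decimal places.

0.947

Total N = 2+4+1+3+3 = 13, so the proportions are 0.15385, 0.30769, 0.07692, 0.23077, 0.23077 (working shown to 5 dp, full precision carried).
H' = −Σ pᵢ ln pᵢ = −((-0.28797) + (-0.36266) + (-0.19730) + (-0.33839) + (-0.33839)) = 1.52471.
With S = 5 species, ln S = 1.60944, so J = 1.52471/1.60944 = 0.94735, i.e. 0.947 to 3 decimal places.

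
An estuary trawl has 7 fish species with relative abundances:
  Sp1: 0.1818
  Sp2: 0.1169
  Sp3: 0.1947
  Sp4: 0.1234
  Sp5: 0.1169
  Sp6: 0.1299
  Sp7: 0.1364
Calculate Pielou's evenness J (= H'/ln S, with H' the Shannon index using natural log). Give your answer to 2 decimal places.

H' = −Σ pᵢ ln pᵢ = −((-0.3099) + (-0.2509) + (-0.3186) + (-0.2582) + (-0.2509) + (-0.2651) + (-0.2717)) = 1.9254 (working shown to 4 dp, full precision carried).
With S = 7 species, ln S = 1.9459, so J = 1.9254/1.9459 = 0.9895, i.e. 0.99 to 2 decimal places.

0.99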